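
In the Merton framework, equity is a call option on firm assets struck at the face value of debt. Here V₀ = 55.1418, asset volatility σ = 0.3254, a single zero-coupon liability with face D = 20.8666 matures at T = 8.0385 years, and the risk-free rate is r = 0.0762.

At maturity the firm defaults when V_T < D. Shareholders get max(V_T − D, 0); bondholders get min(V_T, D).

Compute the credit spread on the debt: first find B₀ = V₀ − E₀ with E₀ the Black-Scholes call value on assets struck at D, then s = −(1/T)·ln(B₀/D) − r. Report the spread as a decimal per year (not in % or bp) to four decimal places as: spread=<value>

spread=0.0042

d₁ = [ln(V₀/D) + (r + σ²/2)T] / (σ√T)
   = [ln(55.1418/20.8666) + (0.0762 + 0.5·0.3254²)·8.0385] / (0.3254·√8.0385)
   = [0.971758 + 1.038113] / 0.922582 = 2.178528
d₂ = d₁ − σ√T = 2.178528 − 0.922582 = 1.255946
N(d₁) = 0.985317,  N(d₂) = 0.895432,  e^(−rT) = 0.541976
E₀ = V₀·N(d₁) − D·e^(−rT)·N(d₂)
   = 55.1418·0.985317 − 20.8666·0.541976·0.895432 = 44.205515
B₀ = V₀ − E₀ = 55.1418 − 44.205515 = 10.936285
spread = −(1/T)·ln(B₀/D) − r = −(1/8.0385)·ln(10.936285/20.8666) − 0.0762 = 0.00417117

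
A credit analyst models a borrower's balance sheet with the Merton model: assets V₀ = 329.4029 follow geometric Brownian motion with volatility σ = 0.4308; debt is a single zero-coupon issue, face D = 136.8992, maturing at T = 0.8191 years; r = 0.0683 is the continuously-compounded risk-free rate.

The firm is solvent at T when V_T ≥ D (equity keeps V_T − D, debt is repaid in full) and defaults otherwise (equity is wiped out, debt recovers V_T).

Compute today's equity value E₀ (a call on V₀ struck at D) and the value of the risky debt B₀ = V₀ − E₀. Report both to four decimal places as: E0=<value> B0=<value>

E0=200.1707 B0=129.2322

d₁ = [ln(V₀/D) + (r + σ²/2)T] / (σ√T)
   = [ln(329.4029/136.8992) + (0.0683 + 0.5·0.4308²)·0.8191] / (0.4308·√0.8191)
   = [0.878037 + 0.131952] / 0.389892 = 2.590434
d₂ = d₁ − σ√T = 2.590434 − 0.389892 = 2.200542
N(d₁) = 0.995207,  N(d₂) = 0.986116,  e^(−rT) = 0.945592
E₀ = V₀·N(d₁) − D·e^(−rT)·N(d₂)
   = 329.4029·0.995207 − 136.8992·0.945592·0.986116 = 200.170746
B₀ = V₀ − E₀ = 329.4029 − 200.170746 = 129.232154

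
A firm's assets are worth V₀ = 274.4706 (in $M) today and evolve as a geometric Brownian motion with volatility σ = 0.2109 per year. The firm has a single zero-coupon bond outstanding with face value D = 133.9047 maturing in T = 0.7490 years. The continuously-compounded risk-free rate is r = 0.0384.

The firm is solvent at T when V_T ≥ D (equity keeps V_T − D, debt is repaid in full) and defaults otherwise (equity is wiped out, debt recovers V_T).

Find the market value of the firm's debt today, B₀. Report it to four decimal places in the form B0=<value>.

B0=130.1081

d₁ = [ln(V₀/D) + (r + σ²/2)T] / (σ√T)
   = [ln(274.4706/133.9047) + (0.0384 + 0.5·0.2109²)·0.7490] / (0.2109·√0.7490)
   = [0.717716 + 0.045419] / 0.182523 = 4.181034
d₂ = d₁ − σ√T = 4.181034 − 0.182523 = 3.998511
N(d₁) = 0.999985,  N(d₂) = 0.999968,  e^(−rT) = 0.971648
E₀ = V₀·N(d₁) − D·e^(−rT)·N(d₂)
   = 274.4706·0.999985 − 133.9047·0.971648·0.999968 = 144.362520
B₀ = V₀ − E₀ = 274.4706 − 144.362520 = 130.108080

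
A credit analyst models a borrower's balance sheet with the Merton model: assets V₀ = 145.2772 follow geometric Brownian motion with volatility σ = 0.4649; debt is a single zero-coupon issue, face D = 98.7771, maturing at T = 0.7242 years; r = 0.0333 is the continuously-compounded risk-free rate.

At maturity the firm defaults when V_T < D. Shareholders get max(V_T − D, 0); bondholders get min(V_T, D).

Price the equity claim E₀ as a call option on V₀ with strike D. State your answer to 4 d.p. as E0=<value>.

d₁ = [ln(V₀/D) + (r + σ²/2)T] / (σ√T)
   = [ln(145.2772/98.7771) + (0.0333 + 0.5·0.4649²)·0.7242] / (0.4649·√0.7242)
   = [0.385778 + 0.102377] / 0.395630 = 1.233869
d₂ = d₁ − σ√T = 1.233869 − 0.395630 = 0.838239
N(d₁) = 0.891374,  N(d₂) = 0.799052,  e^(−rT) = 0.976173
E₀ = V₀·N(d₁) − D·e^(−rT)·N(d₂)
   = 145.2772·0.891374 − 98.7771·0.976173·0.799052 = 52.448963

E0=52.4490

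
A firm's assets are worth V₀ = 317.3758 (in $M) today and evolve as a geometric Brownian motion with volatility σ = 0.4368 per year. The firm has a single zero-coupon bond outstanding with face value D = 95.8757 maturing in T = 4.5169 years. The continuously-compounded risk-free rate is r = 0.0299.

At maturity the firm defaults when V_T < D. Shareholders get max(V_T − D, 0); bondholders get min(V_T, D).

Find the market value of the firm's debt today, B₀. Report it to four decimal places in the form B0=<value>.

d₁ = [ln(V₀/D) + (r + σ²/2)T] / (σ√T)
   = [ln(317.3758/95.8757) + (0.0299 + 0.5·0.4368²)·4.5169] / (0.4368·√4.5169)
   = [1.197034 + 0.565955] / 0.928331 = 1.899095
d₂ = d₁ − σ√T = 1.899095 − 0.928331 = 0.970764
N(d₁) = 0.971224,  N(d₂) = 0.834167,  e^(−rT) = 0.873668
E₀ = V₀·N(d₁) − D·e^(−rT)·N(d₂)
   = 317.3758·0.971224 − 95.8757·0.873668·0.834167 = 238.370249
B₀ = V₀ − E₀ = 317.3758 − 238.370249 = 79.005551

B0=79.0056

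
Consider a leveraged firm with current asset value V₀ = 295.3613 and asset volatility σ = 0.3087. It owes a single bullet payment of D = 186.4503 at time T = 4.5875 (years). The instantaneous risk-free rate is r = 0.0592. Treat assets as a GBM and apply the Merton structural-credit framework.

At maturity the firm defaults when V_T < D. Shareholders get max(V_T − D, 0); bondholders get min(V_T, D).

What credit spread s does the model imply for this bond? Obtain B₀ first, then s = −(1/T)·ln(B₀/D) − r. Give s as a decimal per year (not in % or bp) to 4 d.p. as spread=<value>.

d₁ = [ln(V₀/D) + (r + σ²/2)T] / (σ√T)
   = [ln(295.3613/186.4503) + (0.0592 + 0.5·0.3087²)·4.5875] / (0.3087·√4.5875)
   = [0.460035 + 0.490164] / 0.661188 = 1.437110
d₂ = d₁ − σ√T = 1.437110 − 0.661188 = 0.775922
N(d₁) = 0.924657,  N(d₂) = 0.781103,  e^(−rT) = 0.762174
E₀ = V₀·N(d₁) − D·e^(−rT)·N(d₂)
   = 295.3613·0.924657 − 186.4503·0.762174·0.781103 = 162.107145
B₀ = V₀ − E₀ = 295.3613 − 162.107145 = 133.254155
spread = −(1/T)·ln(B₀/D) − r = −(1/4.5875)·ln(133.254155/186.4503) − 0.0592 = 0.01402212

spread=0.0140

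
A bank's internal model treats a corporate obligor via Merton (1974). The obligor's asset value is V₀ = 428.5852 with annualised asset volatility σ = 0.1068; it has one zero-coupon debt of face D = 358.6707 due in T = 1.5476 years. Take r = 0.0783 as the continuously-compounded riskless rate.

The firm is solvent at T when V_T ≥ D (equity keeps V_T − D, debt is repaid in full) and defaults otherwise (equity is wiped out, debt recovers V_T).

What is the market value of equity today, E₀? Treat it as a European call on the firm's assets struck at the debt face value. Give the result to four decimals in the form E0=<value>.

E0=111.0528

d₁ = [ln(V₀/D) + (r + σ²/2)T] / (σ√T)
   = [ln(428.5852/358.6707) + (0.0783 + 0.5·0.1068²)·1.5476] / (0.1068·√1.5476)
   = [0.178085 + 0.130003] / 0.132862 = 2.318859
d₂ = d₁ − σ√T = 2.318859 − 0.132862 = 2.185997
N(d₁) = 0.989799,  N(d₂) = 0.985592,  e^(−rT) = 0.885877
E₀ = V₀·N(d₁) − D·e^(−rT)·N(d₂)
   = 428.5852·0.989799 − 358.6707·0.885877·0.985592 = 111.052848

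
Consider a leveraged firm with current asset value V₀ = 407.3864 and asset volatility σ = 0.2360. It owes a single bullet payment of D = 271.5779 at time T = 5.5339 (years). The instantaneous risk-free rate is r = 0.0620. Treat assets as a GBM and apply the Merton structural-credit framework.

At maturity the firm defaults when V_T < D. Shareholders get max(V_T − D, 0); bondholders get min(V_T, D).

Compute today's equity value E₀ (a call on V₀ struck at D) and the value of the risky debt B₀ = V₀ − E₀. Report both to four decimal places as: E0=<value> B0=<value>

E0=220.8977 B0=186.4887

d₁ = [ln(V₀/D) + (r + σ²/2)T] / (σ√T)
   = [ln(407.3864/271.5779) + (0.0620 + 0.5·0.2360²)·5.5339] / (0.2360·√5.5339)
   = [0.405513 + 0.497210] / 0.555172 = 1.626024
d₂ = d₁ − σ√T = 1.626024 − 0.555172 = 1.070851
N(d₁) = 0.948028,  N(d₂) = 0.857882,  e^(−rT) = 0.709566
E₀ = V₀·N(d₁) − D·e^(−rT)·N(d₂)
   = 407.3864·0.948028 − 271.5779·0.709566·0.857882 = 220.897654
B₀ = V₀ − E₀ = 407.3864 − 220.897654 = 186.488746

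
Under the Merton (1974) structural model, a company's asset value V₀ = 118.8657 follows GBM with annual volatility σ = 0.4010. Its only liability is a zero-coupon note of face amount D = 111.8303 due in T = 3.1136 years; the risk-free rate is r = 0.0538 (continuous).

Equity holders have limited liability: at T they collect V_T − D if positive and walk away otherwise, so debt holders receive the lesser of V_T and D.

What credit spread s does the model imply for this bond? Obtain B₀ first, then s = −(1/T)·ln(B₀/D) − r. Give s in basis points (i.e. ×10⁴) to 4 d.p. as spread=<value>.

d₁ = [ln(V₀/D) + (r + σ²/2)T] / (σ√T)
   = [ln(118.8657/111.8303) + (0.0538 + 0.5·0.4010²)·3.1136] / (0.4010·√3.1136)
   = [0.061012 + 0.417847] / 0.707580 = 0.676755
d₂ = d₁ − σ√T = 0.676755 − 0.707580 = -0.030826
N(d₁) = 0.750719,  N(d₂) = 0.487704,  e^(−rT) = 0.845767
E₀ = V₀·N(d₁) − D·e^(−rT)·N(d₂)
   = 118.8657·0.750719 − 111.8303·0.845767·0.487704 = 43.106547
B₀ = V₀ − E₀ = 118.8657 − 43.106547 = 75.759153
spread = −(1/T)·ln(B₀/D) − r = −(1/3.1136)·ln(75.759153/111.8303) − 0.0538 = 0.07127171
in basis points: 0.07127171 × 10⁴ = 712.7171 bp

spread=712.7171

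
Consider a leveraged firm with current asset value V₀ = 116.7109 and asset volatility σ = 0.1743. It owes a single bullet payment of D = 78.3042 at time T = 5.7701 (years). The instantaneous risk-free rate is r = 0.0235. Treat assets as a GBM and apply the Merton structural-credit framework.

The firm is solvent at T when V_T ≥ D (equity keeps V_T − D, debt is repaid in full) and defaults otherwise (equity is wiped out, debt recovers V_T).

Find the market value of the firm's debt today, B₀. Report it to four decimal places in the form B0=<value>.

B0=66.6140

d₁ = [ln(V₀/D) + (r + σ²/2)T] / (σ√T)
   = [ln(116.7109/78.3042) + (0.0235 + 0.5·0.1743²)·5.7701] / (0.1743·√5.7701)
   = [0.399099 + 0.223247] / 0.418687 = 1.486423
d₂ = d₁ − σ√T = 1.486423 − 0.418687 = 1.067736
N(d₁) = 0.931416,  N(d₂) = 0.857180,  e^(−rT) = 0.873194
E₀ = V₀·N(d₁) − D·e^(−rT)·N(d₂)
   = 116.7109·0.931416 − 78.3042·0.873194·0.857180 = 50.096938
B₀ = V₀ − E₀ = 116.7109 − 50.096938 = 66.613962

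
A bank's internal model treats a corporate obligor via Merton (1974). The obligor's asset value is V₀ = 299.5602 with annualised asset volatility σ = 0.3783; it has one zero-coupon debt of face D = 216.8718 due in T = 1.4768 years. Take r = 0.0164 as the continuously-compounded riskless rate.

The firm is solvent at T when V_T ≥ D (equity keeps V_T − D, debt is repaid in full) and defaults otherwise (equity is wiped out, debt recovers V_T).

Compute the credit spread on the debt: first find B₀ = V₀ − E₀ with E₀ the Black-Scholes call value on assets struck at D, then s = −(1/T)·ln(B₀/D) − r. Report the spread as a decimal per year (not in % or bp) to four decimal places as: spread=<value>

d₁ = [ln(V₀/D) + (r + σ²/2)T] / (σ√T)
   = [ln(299.5602/216.8718) + (0.0164 + 0.5·0.3783²)·1.4768] / (0.3783·√1.4768)
   = [0.323009 + 0.129893] / 0.459724 = 0.985160
d₂ = d₁ − σ√T = 0.985160 − 0.459724 = 0.525436
N(d₁) = 0.837727,  N(d₂) = 0.700360,  e^(−rT) = 0.976071
E₀ = V₀·N(d₁) − D·e^(−rT)·N(d₂)
   = 299.5602·0.837727 − 216.8718·0.976071·0.700360 = 102.695898
B₀ = V₀ − E₀ = 299.5602 − 102.695898 = 196.864302
spread = −(1/T)·ln(B₀/D) − r = −(1/1.4768)·ln(196.864302/216.8718) − 0.0164 = 0.04914153

spread=0.0491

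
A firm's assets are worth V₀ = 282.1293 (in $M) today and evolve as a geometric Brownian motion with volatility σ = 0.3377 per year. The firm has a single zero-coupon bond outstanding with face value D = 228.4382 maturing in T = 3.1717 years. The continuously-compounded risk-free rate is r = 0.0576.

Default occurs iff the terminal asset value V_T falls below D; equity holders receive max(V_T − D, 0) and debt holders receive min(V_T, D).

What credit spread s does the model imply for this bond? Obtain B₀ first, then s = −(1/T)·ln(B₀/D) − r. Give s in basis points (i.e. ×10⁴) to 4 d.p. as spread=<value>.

spread=367.7698

d₁ = [ln(V₀/D) + (r + σ²/2)T] / (σ√T)
   = [ln(282.1293/228.4382) + (0.0576 + 0.5·0.3377²)·3.1717] / (0.3377·√3.1717)
   = [0.211100 + 0.363542] / 0.601419 = 0.955477
d₂ = d₁ − σ√T = 0.955477 − 0.601419 = 0.354058
N(d₁) = 0.830332,  N(d₂) = 0.638352,  e^(−rT) = 0.833026
E₀ = V₀·N(d₁) − D·e^(−rT)·N(d₂)
   = 282.1293·0.830332 − 228.4382·0.833026·0.638352 = 112.785623
B₀ = V₀ − E₀ = 282.1293 − 112.785623 = 169.343677
spread = −(1/T)·ln(B₀/D) − r = −(1/3.1717)·ln(169.343677/228.4382) − 0.0576 = 0.03677698
in basis points: 0.03677698 × 10⁴ = 367.7698 bp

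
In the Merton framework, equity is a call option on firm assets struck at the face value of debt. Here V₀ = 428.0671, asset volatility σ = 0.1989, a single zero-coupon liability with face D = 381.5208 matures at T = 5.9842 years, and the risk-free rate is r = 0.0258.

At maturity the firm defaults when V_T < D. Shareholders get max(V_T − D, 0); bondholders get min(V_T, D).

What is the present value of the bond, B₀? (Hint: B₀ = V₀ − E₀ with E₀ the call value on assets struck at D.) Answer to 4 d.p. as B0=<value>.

d₁ = [ln(V₀/D) + (r + σ²/2)T] / (σ√T)
   = [ln(428.0671/381.5208) + (0.0258 + 0.5·0.1989²)·5.9842] / (0.1989·√5.9842)
   = [0.115115 + 0.272763] / 0.486562 = 0.797182
d₂ = d₁ − σ√T = 0.797182 − 0.486562 = 0.310620
N(d₁) = 0.787327,  N(d₂) = 0.621955,  e^(−rT) = 0.856936
E₀ = V₀·N(d₁) − D·e^(−rT)·N(d₂)
   = 428.0671·0.787327 − 381.5208·0.856936·0.621955 = 133.687575
B₀ = V₀ − E₀ = 428.0671 − 133.687575 = 294.379525

B0=294.3795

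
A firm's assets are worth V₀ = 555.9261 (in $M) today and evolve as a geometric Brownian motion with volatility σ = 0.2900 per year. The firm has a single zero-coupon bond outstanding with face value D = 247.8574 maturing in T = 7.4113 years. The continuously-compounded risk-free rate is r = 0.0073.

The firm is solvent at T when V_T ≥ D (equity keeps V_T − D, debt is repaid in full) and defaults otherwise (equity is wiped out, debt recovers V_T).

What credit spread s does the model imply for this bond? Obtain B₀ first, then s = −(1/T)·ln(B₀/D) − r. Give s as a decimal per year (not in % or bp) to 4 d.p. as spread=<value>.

spread=0.0113

d₁ = [ln(V₀/D) + (r + σ²/2)T] / (σ√T)
   = [ln(555.9261/247.8574) + (0.0073 + 0.5·0.2900²)·7.4113] / (0.2900·√7.4113)
   = [0.807782 + 0.365748] / 0.789487 = 1.486445
d₂ = d₁ − σ√T = 1.486445 − 0.789487 = 0.696957
N(d₁) = 0.931419,  N(d₂) = 0.757085,  e^(−rT) = 0.947335
E₀ = V₀·N(d₁) − D·e^(−rT)·N(d₂)
   = 555.9261·0.931419 − 247.8574·0.947335·0.757085 = 340.033623
B₀ = V₀ − E₀ = 555.9261 − 340.033623 = 215.892477
spread = −(1/T)·ln(B₀/D) − r = −(1/7.4113)·ln(215.892477/247.8574) − 0.0073 = 0.01133008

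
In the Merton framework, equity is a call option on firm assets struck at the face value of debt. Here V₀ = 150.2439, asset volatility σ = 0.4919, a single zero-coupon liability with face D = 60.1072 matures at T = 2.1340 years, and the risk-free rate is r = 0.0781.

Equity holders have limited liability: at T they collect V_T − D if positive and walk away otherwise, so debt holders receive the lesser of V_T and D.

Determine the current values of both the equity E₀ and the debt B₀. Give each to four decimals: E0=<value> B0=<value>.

E0=101.0942 B0=49.1497

d₁ = [ln(V₀/D) + (r + σ²/2)T] / (σ√T)
   = [ln(150.2439/60.1072) + (0.0781 + 0.5·0.4919²)·2.1340] / (0.4919·√2.1340)
   = [0.916130 + 0.424843] / 0.718578 = 1.866148
d₂ = d₁ − σ√T = 1.866148 − 0.718578 = 1.147570
N(d₁) = 0.968990,  N(d₂) = 0.874427,  e^(−rT) = 0.846483
E₀ = V₀·N(d₁) − D·e^(−rT)·N(d₂)
   = 150.2439·0.968990 − 60.1072·0.846483·0.874427 = 101.094199
B₀ = V₀ − E₀ = 150.2439 − 101.094199 = 49.149701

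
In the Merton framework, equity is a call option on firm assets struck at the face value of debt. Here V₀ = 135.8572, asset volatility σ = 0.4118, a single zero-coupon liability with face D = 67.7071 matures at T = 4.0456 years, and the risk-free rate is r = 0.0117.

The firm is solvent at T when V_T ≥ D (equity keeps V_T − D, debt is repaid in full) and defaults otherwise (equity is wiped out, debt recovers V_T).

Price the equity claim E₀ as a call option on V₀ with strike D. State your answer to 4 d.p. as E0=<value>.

E0=78.7025

d₁ = [ln(V₀/D) + (r + σ²/2)T] / (σ√T)
   = [ln(135.8572/67.7071) + (0.0117 + 0.5·0.4118²)·4.0456] / (0.4118·√4.0456)
   = [0.696413 + 0.390358] / 0.828281 = 1.312081
d₂ = d₁ − σ√T = 1.312081 − 0.828281 = 0.483799
N(d₁) = 0.905254,  N(d₂) = 0.685736,  e^(−rT) = 0.953769
E₀ = V₀·N(d₁) − D·e^(−rT)·N(d₂)
   = 135.8572·0.905254 − 67.7071·0.953769·0.685736 = 78.702479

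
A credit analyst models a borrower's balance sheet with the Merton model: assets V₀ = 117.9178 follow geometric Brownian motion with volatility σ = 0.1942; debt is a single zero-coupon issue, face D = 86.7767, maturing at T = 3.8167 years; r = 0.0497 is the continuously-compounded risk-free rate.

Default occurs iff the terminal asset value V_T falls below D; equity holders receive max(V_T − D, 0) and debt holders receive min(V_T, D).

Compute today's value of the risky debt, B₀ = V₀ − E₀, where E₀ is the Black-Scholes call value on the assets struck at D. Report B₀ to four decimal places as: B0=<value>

B0=70.2408

d₁ = [ln(V₀/D) + (r + σ²/2)T] / (σ√T)
   = [ln(117.9178/86.7767) + (0.0497 + 0.5·0.1942²)·3.8167] / (0.1942·√3.8167)
   = [0.306650 + 0.261661] / 0.379396 = 1.497933
d₂ = d₁ − σ√T = 1.497933 − 0.379396 = 1.118537
N(d₁) = 0.932925,  N(d₂) = 0.868331,  e^(−rT) = 0.827216
E₀ = V₀·N(d₁) − D·e^(−rT)·N(d₂)
   = 117.9178·0.932925 − 86.7767·0.827216·0.868331 = 47.676987
B₀ = V₀ − E₀ = 117.9178 − 47.676987 = 70.240813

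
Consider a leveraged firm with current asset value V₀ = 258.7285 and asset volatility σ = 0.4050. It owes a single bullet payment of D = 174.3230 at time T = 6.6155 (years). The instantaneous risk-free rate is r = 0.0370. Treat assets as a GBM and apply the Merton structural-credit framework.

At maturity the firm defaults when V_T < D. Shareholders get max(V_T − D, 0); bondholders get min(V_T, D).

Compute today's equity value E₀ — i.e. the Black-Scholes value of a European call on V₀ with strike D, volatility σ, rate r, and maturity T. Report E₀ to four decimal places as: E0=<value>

d₁ = [ln(V₀/D) + (r + σ²/2)T] / (σ√T)
   = [ln(258.7285/174.3230) + (0.0370 + 0.5·0.4050²)·6.6155] / (0.4050·√6.6155)
   = [0.394869 + 0.787327] / 1.041685 = 1.134889
d₂ = d₁ − σ√T = 1.134889 − 1.041685 = 0.093204
N(d₁) = 0.871789,  N(d₂) = 0.537129,  e^(−rT) = 0.782882
E₀ = V₀·N(d₁) − D·e^(−rT)·N(d₂)
   = 258.7285·0.871789 − 174.3230·0.782882·0.537129 = 152.252331

E0=152.2523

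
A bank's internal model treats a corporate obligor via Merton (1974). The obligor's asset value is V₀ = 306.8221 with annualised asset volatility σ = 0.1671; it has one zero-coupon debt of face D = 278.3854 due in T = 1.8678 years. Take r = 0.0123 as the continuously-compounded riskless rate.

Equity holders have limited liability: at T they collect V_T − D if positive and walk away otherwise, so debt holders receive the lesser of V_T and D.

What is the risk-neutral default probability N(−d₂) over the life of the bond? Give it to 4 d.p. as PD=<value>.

d₁ = [ln(V₀/D) + (r + σ²/2)T] / (σ√T)
   = [ln(306.8221/278.3854) + (0.0123 + 0.5·0.1671²)·1.8678] / (0.1671·√1.8678)
   = [0.097262 + 0.049051] / 0.228371 = 0.640677
d₂ = d₁ − σ√T = 0.640677 − 0.228371 = 0.412306
risk-neutral PD = N(−d₂) = N(-0.412306) = 0.340058

PD=0.3401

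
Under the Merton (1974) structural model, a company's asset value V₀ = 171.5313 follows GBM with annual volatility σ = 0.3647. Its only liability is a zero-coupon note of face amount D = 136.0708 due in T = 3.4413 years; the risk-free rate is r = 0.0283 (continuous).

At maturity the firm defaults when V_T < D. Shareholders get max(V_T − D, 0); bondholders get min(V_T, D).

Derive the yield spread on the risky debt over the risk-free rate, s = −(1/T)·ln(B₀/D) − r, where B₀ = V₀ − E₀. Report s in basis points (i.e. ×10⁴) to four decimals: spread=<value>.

d₁ = [ln(V₀/D) + (r + σ²/2)T] / (σ√T)
   = [ln(171.5313/136.0708) + (0.0283 + 0.5·0.3647²)·3.4413] / (0.3647·√3.4413)
   = [0.231590 + 0.326246] / 0.676546 = 0.824536
d₂ = d₁ − σ√T = 0.824536 − 0.676546 = 0.147990
N(d₁) = 0.795182,  N(d₂) = 0.558825,  e^(−rT) = 0.907203
E₀ = V₀·N(d₁) − D·e^(−rT)·N(d₂)
   = 171.5313·0.795182 − 136.0708·0.907203·0.558825 = 67.415180
B₀ = V₀ − E₀ = 171.5313 − 67.415180 = 104.116120
spread = −(1/T)·ln(B₀/D) − r = −(1/3.4413)·ln(104.116120/136.0708) − 0.0283 = 0.04948122
in basis points: 0.04948122 × 10⁴ = 494.8122 bp

spread=494.8122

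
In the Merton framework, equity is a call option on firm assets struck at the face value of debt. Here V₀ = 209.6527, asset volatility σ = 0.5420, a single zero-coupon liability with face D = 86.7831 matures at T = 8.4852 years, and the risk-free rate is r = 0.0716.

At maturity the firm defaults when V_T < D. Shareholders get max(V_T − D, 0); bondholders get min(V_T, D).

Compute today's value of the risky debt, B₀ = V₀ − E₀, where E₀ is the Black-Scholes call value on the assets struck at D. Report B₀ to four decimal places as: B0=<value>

B0=35.2417

d₁ = [ln(V₀/D) + (r + σ²/2)T] / (σ√T)
   = [ln(209.6527/86.7831) + (0.0716 + 0.5·0.5420²)·8.4852] / (0.5420·√8.4852)
   = [0.882040 + 1.853863] / 1.578812 = 1.732888
d₂ = d₁ − σ√T = 1.732888 − 1.578812 = 0.154076
N(d₁) = 0.958442,  N(d₂) = 0.561225,  e^(−rT) = 0.544689
E₀ = V₀·N(d₁) − D·e^(−rT)·N(d₂)
   = 209.6527·0.958442 − 86.7831·0.544689·0.561225 = 174.410994
B₀ = V₀ − E₀ = 209.6527 − 174.410994 = 35.241706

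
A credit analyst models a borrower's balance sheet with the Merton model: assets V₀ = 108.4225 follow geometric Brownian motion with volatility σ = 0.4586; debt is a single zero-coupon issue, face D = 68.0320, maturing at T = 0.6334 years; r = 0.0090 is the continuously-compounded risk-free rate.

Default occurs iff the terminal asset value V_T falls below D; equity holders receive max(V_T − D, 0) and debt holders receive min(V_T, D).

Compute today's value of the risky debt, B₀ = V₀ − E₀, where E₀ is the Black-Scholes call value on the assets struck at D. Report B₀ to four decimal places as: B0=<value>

B0=66.2160

d₁ = [ln(V₀/D) + (r + σ²/2)T] / (σ√T)
   = [ln(108.4225/68.0320) + (0.0090 + 0.5·0.4586²)·0.6334] / (0.4586·√0.6334)
   = [0.466057 + 0.072307] / 0.364983 = 1.475038
d₂ = d₁ − σ√T = 1.475038 − 0.364983 = 1.110055
N(d₁) = 0.929899,  N(d₂) = 0.866512,  e^(−rT) = 0.994316
E₀ = V₀·N(d₁) − D·e^(−rT)·N(d₂)
   = 108.4225·0.929899 − 68.0320·0.994316·0.866512 = 42.206492
B₀ = V₀ − E₀ = 108.4225 − 42.206492 = 66.216008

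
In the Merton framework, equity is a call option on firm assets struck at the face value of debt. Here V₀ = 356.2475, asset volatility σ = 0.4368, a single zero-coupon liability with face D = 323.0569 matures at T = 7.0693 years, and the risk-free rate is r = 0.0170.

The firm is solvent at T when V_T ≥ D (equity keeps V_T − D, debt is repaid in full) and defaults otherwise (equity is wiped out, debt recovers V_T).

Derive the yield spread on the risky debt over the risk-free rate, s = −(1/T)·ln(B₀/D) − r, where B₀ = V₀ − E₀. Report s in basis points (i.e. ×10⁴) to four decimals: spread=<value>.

d₁ = [ln(V₀/D) + (r + σ²/2)T] / (σ√T)
   = [ln(356.2475/323.0569) + (0.0170 + 0.5·0.4368²)·7.0693] / (0.4368·√7.0693)
   = [0.097797 + 0.794569] / 1.161371 = 0.768373
d₂ = d₁ − σ√T = 0.768373 − 1.161371 = -0.392997
N(d₁) = 0.778867,  N(d₂) = 0.347161,  e^(−rT) = 0.886762
E₀ = V₀·N(d₁) − D·e^(−rT)·N(d₂)
   = 356.2475·0.778867 − 323.0569·0.886762·0.347161 = 178.016741
B₀ = V₀ − E₀ = 356.2475 − 178.016741 = 178.230759
spread = −(1/T)·ln(B₀/D) − r = −(1/7.0693)·ln(178.230759/323.0569) − 0.0170 = 0.06713129
in basis points: 0.06713129 × 10⁴ = 671.3129 bp

spread=671.3129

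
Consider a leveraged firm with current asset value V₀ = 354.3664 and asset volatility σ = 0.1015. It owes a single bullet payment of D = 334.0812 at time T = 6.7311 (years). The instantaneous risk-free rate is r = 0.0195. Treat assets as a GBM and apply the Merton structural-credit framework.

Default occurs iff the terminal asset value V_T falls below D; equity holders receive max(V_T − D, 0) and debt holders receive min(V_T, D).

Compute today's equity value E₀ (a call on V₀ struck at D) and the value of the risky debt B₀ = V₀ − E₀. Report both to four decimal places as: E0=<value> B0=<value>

E0=72.9945 B0=281.3719

d₁ = [ln(V₀/D) + (r + σ²/2)T] / (σ√T)
   = [ln(354.3664/334.0812) + (0.0195 + 0.5·0.1015²)·6.7311] / (0.1015·√6.7311)
   = [0.058947 + 0.165929] / 0.263335 = 0.853955
d₂ = d₁ − σ√T = 0.853955 − 0.263335 = 0.590620
N(d₁) = 0.803435,  N(d₂) = 0.722612,  e^(−rT) = 0.876993
E₀ = V₀·N(d₁) − D·e^(−rT)·N(d₂)
   = 354.3664·0.803435 − 334.0812·0.876993·0.722612 = 72.994481
B₀ = V₀ − E₀ = 354.3664 − 72.994481 = 281.371919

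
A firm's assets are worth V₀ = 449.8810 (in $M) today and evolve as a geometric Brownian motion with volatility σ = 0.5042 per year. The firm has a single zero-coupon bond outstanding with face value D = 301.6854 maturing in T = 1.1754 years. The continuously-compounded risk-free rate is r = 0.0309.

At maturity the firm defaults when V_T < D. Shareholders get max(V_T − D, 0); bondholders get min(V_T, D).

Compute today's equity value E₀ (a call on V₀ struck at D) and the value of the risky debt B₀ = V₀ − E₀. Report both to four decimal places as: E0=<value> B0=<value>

E0=182.3158 B0=267.5652

d₁ = [ln(V₀/D) + (r + σ²/2)T] / (σ√T)
   = [ln(449.8810/301.6854) + (0.0309 + 0.5·0.5042²)·1.1754] / (0.5042·√1.1754)
   = [0.399598 + 0.185724] / 0.546633 = 1.070777
d₂ = d₁ − σ√T = 1.070777 − 0.546633 = 0.524144
N(d₁) = 0.857865,  N(d₂) = 0.699911,  e^(−rT) = 0.964332
E₀ = V₀·N(d₁) − D·e^(−rT)·N(d₂)
   = 449.8810·0.857865 − 301.6854·0.964332·0.699911 = 182.315781
B₀ = V₀ − E₀ = 449.8810 − 182.315781 = 267.565219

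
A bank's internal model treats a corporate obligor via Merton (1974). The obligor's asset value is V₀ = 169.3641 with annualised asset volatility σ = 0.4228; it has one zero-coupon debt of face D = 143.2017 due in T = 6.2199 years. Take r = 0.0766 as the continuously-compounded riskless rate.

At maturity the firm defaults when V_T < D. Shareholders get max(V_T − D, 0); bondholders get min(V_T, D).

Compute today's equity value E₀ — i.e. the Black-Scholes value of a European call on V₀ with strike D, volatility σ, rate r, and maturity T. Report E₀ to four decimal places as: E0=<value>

E0=100.3362

d₁ = [ln(V₀/D) + (r + σ²/2)T] / (σ√T)
   = [ln(169.3641/143.2017) + (0.0766 + 0.5·0.4228²)·6.2199] / (0.4228·√6.2199)
   = [0.167797 + 1.032379] / 1.054452 = 1.138198
d₂ = d₁ − σ√T = 1.138198 − 1.054452 = 0.083747
N(d₁) = 0.872481,  N(d₂) = 0.533371,  e^(−rT) = 0.620987
E₀ = V₀·N(d₁) − D·e^(−rT)·N(d₂)
   = 169.3641·0.872481 − 143.2017·0.620987·0.533371 = 100.336183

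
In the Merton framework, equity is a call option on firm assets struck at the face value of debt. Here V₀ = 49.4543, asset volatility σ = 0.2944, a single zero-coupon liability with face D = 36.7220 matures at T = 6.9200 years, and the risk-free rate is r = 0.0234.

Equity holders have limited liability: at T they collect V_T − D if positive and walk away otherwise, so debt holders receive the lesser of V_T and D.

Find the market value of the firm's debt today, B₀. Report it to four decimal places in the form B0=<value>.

B0=26.2472

d₁ = [ln(V₀/D) + (r + σ²/2)T] / (σ√T)
   = [ln(49.4543/36.7220) + (0.0234 + 0.5·0.2944²)·6.9200] / (0.2944·√6.9200)
   = [0.297673 + 0.461811] / 0.774445 = 0.980681
d₂ = d₁ − σ√T = 0.980681 − 0.774445 = 0.206235
N(d₁) = 0.836625,  N(d₂) = 0.581696,  e^(−rT) = 0.850502
E₀ = V₀·N(d₁) − D·e^(−rT)·N(d₂)
   = 49.4543·0.836625 − 36.7220·0.850502·0.581696 = 23.207068
B₀ = V₀ − E₀ = 49.4543 − 23.207068 = 26.247232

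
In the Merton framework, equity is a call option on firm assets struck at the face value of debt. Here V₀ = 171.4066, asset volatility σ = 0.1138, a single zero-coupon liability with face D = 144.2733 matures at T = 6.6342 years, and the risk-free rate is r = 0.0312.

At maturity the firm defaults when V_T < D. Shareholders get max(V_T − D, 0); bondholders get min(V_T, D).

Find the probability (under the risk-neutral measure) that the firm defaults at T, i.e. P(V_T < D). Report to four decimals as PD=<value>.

d₁ = [ln(V₀/D) + (r + σ²/2)T] / (σ√T)
   = [ln(171.4066/144.2733) + (0.0312 + 0.5·0.1138²)·6.6342] / (0.1138·√6.6342)
   = [0.172329 + 0.249945] / 0.293114 = 1.440648
d₂ = d₁ − σ√T = 1.440648 − 0.293114 = 1.147534
risk-neutral PD = N(−d₂) = N(-1.147534) = 0.125581

PD=0.1256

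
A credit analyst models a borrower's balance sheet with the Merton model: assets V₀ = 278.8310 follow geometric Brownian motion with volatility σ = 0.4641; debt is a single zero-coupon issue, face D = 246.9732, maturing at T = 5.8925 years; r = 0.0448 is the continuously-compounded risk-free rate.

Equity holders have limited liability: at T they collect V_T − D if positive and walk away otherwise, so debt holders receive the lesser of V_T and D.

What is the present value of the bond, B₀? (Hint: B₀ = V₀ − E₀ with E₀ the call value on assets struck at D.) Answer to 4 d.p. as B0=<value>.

B0=129.1573

d₁ = [ln(V₀/D) + (r + σ²/2)T] / (σ√T)
   = [ln(278.8310/246.9732) + (0.0448 + 0.5·0.4641²)·5.8925] / (0.4641·√5.8925)
   = [0.121326 + 0.898573] / 1.126578 = 0.905307
d₂ = d₁ − σ√T = 0.905307 − 1.126578 = -0.221271
N(d₁) = 0.817349,  N(d₂) = 0.412441,  e^(−rT) = 0.767986
E₀ = V₀·N(d₁) − D·e^(−rT)·N(d₂)
   = 278.8310·0.817349 − 246.9732·0.767986·0.412441 = 149.673729
B₀ = V₀ − E₀ = 278.8310 − 149.673729 = 129.157271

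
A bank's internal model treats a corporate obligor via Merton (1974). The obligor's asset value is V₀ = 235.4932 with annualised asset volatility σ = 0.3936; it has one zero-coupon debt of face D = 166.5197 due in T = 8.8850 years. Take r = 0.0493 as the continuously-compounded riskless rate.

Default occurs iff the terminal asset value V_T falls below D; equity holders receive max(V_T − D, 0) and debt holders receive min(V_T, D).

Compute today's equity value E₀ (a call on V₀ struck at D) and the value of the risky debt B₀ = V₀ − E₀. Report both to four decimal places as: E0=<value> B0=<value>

E0=153.5983 B0=81.8949

d₁ = [ln(V₀/D) + (r + σ²/2)T] / (σ√T)
   = [ln(235.4932/166.5197) + (0.0493 + 0.5·0.3936²)·8.8850] / (0.3936·√8.8850)
   = [0.346568 + 1.126267] / 1.173232 = 1.255366
d₂ = d₁ − σ√T = 1.255366 − 1.173232 = 0.082134
N(d₁) = 0.895327,  N(d₂) = 0.532730,  e^(−rT) = 0.645306
E₀ = V₀·N(d₁) − D·e^(−rT)·N(d₂)
   = 235.4932·0.895327 − 166.5197·0.645306·0.532730 = 153.598297
B₀ = V₀ − E₀ = 235.4932 − 153.598297 = 81.894903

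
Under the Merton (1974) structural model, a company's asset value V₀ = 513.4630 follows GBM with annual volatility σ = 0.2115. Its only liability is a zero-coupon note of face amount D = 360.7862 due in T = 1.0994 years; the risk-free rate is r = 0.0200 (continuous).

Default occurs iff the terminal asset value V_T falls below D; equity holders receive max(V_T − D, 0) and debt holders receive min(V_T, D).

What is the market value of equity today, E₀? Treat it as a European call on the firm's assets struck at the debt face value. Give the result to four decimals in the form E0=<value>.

E0=162.2821

d₁ = [ln(V₀/D) + (r + σ²/2)T] / (σ√T)
   = [ln(513.4630/360.7862) + (0.0200 + 0.5·0.2115²)·1.0994] / (0.2115·√1.0994)
   = [0.352892 + 0.046577] / 0.221763 = 1.801340
d₂ = d₁ − σ√T = 1.801340 − 0.221763 = 1.579577
N(d₁) = 0.964175,  N(d₂) = 0.942898,  e^(−rT) = 0.978252
E₀ = V₀·N(d₁) − D·e^(−rT)·N(d₂)
   = 513.4630·0.964175 − 360.7862·0.978252·0.942898 = 162.282065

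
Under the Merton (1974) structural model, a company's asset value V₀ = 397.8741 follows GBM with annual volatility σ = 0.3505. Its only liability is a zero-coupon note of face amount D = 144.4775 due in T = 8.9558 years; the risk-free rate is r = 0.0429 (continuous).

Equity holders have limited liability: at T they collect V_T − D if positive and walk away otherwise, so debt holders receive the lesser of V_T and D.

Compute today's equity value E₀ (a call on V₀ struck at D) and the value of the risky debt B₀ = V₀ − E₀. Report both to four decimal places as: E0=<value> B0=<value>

d₁ = [ln(V₀/D) + (r + σ²/2)T] / (σ√T)
   = [ln(397.8741/144.4775) + (0.0429 + 0.5·0.3505²)·8.9558] / (0.3505·√8.9558)
   = [1.013012 + 0.934315] / 1.048915 = 1.856516
d₂ = d₁ − σ√T = 1.856516 − 1.048915 = 0.807601
N(d₁) = 0.968310,  N(d₂) = 0.790340,  e^(−rT) = 0.680993
E₀ = V₀·N(d₁) − D·e^(−rT)·N(d₂)
   = 397.8741·0.968310 − 144.4775·0.680993·0.790340 = 307.505412
B₀ = V₀ − E₀ = 397.8741 − 307.505412 = 90.368688

E0=307.5054 B0=90.3687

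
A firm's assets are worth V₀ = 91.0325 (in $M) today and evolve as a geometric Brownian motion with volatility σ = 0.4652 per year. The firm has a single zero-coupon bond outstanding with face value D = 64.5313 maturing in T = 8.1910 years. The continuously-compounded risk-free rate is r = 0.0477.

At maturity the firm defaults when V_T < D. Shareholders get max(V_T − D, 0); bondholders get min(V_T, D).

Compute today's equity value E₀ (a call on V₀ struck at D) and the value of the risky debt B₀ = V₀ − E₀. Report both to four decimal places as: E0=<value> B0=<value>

E0=61.0130 B0=30.0195

d₁ = [ln(V₀/D) + (r + σ²/2)T] / (σ√T)
   = [ln(91.0325/64.5313) + (0.0477 + 0.5·0.4652²)·8.1910] / (0.4652·√8.1910)
   = [0.344066 + 1.277022] / 1.331399 = 1.217583
d₂ = d₁ − σ√T = 1.217583 − 1.331399 = -0.113816
N(d₁) = 0.888309,  N(d₂) = 0.454692,  e^(−rT) = 0.676576
E₀ = V₀·N(d₁) − D·e^(−rT)·N(d₂)
   = 91.0325·0.888309 − 64.5313·0.676576·0.454692 = 61.012974
B₀ = V₀ − E₀ = 91.0325 − 61.012974 = 30.019526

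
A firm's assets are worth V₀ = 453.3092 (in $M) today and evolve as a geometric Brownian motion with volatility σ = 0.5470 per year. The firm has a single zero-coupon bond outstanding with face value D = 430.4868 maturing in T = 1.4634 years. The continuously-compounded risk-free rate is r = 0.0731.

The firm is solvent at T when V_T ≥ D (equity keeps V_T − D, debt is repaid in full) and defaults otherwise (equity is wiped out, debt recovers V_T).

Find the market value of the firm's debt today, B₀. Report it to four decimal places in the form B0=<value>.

d₁ = [ln(V₀/D) + (r + σ²/2)T] / (σ√T)
   = [ln(453.3092/430.4868) + (0.0731 + 0.5·0.5470²)·1.4634] / (0.5470·√1.4634)
   = [0.051658 + 0.325906] / 0.661712 = 0.570586
d₂ = d₁ − σ√T = 0.570586 − 0.661712 = -0.091126
N(d₁) = 0.715860,  N(d₂) = 0.463696,  e^(−rT) = 0.898549
E₀ = V₀·N(d₁) − D·e^(−rT)·N(d₂)
   = 453.3092·0.715860 − 430.4868·0.898549·0.463696 = 145.141949
B₀ = V₀ − E₀ = 453.3092 − 145.141949 = 308.167251

B0=308.1673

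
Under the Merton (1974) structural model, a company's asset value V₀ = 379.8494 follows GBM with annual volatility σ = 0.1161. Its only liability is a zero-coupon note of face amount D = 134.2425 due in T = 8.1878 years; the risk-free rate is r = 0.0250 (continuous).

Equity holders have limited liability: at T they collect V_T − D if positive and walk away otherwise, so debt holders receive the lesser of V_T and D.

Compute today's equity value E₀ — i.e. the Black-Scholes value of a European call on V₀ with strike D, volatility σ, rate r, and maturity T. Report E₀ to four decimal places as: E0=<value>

d₁ = [ln(V₀/D) + (r + σ²/2)T] / (σ√T)
   = [ln(379.8494/134.2425) + (0.0250 + 0.5·0.1161²)·8.1878] / (0.1161·√8.1878)
   = [1.040127 + 0.259878] / 0.332212 = 3.913173
d₂ = d₁ − σ√T = 3.913173 − 0.332212 = 3.580960
N(d₁) = 0.999954,  N(d₂) = 0.999829,  e^(−rT) = 0.814896
E₀ = V₀·N(d₁) − D·e^(−rT)·N(d₂)
   = 379.8494·0.999954 − 134.2425·0.814896·0.999829 = 270.457172

E0=270.4572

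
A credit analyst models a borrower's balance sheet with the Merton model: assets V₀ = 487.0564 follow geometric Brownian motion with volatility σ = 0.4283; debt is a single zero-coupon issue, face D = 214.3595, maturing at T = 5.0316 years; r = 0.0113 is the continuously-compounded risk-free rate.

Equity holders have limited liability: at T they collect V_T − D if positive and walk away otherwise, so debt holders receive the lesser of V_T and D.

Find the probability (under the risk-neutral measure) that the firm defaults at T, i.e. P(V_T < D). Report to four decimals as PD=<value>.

PD=0.3325

d₁ = [ln(V₀/D) + (r + σ²/2)T] / (σ√T)
   = [ln(487.0564/214.3595) + (0.0113 + 0.5·0.4283²)·5.0316] / (0.4283·√5.0316)
   = [0.820725 + 0.518358] / 0.960730 = 1.393819
d₂ = d₁ − σ√T = 1.393819 − 0.960730 = 0.433090
risk-neutral PD = N(−d₂) = N(-0.433090) = 0.332475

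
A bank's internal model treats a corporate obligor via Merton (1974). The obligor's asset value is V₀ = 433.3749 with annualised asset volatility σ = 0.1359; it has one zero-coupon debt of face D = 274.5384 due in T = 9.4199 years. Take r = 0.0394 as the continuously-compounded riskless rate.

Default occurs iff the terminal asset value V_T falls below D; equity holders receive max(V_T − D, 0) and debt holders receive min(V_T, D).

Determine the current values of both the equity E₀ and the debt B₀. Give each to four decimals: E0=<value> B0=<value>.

E0=244.9989 B0=188.3760

d₁ = [ln(V₀/D) + (r + σ²/2)T] / (σ√T)
   = [ln(433.3749/274.5384) + (0.0394 + 0.5·0.1359²)·9.4199] / (0.1359·√9.4199)
   = [0.456512 + 0.458131] / 0.417102 = 2.192851
d₂ = d₁ − σ√T = 2.192851 − 0.417102 = 1.775749
N(d₁) = 0.985841,  N(d₂) = 0.962113,  e^(−rT) = 0.689945
E₀ = V₀·N(d₁) − D·e^(−rT)·N(d₂)
   = 433.3749·0.985841 − 274.5384·0.689945·0.962113 = 244.998897
B₀ = V₀ − E₀ = 433.3749 − 244.998897 = 188.376003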